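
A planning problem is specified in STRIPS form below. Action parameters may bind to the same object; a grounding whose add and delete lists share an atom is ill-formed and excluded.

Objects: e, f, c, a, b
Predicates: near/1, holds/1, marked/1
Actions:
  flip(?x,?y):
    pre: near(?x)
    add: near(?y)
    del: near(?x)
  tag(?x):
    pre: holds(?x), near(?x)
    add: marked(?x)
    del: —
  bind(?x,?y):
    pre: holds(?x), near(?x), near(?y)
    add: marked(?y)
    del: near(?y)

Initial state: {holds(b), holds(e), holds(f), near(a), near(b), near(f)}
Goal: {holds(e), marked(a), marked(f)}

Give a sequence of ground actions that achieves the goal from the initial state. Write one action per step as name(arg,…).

tag(f); bind(f,a)

1. tag(f)  →  {holds(b), holds(e), holds(f), marked(f), near(a), near(b), near(f)}
2. bind(f,a)  →  {holds(b), holds(e), holds(f), marked(a), marked(f), near(b), near(f)}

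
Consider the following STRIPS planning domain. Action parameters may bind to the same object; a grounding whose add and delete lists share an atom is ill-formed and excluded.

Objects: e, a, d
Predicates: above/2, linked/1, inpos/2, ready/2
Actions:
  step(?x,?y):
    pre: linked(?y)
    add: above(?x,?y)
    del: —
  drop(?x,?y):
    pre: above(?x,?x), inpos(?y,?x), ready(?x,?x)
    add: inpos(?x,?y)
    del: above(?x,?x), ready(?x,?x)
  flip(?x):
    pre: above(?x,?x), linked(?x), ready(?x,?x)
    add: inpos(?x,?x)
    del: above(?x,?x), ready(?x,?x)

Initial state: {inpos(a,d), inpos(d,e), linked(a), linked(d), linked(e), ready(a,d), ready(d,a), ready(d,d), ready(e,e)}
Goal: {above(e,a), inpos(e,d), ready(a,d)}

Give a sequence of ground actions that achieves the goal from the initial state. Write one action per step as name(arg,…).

step(e,e); step(e,a); drop(e,d)

1. step(e,e)  →  {above(e,e), inpos(a,d), inpos(d,e), linked(a), linked(d), linked(e), ready(a,d), ready(d,a), ready(d,d), ready(e,e)}
2. step(e,a)  →  {above(e,a), above(e,e), inpos(a,d), inpos(d,e), linked(a), linked(d), linked(e), ready(a,d), ready(d,a), ready(d,d), ready(e,e)}
3. drop(e,d)  →  {above(e,a), inpos(a,d), inpos(d,e), inpos(e,d), linked(a), linked(d), linked(e), ready(a,d), ready(d,a), ready(d,d)}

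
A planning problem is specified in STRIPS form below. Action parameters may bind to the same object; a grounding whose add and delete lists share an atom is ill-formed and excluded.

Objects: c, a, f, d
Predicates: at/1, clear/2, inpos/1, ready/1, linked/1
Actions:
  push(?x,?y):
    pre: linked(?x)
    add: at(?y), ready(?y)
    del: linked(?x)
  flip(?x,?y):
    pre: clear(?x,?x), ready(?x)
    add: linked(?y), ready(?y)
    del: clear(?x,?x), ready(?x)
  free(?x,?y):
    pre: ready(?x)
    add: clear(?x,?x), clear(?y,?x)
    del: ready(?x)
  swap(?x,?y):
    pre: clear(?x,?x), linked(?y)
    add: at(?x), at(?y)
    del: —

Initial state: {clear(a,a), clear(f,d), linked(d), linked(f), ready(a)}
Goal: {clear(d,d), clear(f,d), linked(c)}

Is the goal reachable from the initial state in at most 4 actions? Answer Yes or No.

Yes

1. push(f,d)  →  {at(d), clear(a,a), clear(f,d), linked(d), ready(a), ready(d)}
2. flip(a,c)  →  {at(d), clear(f,d), linked(c), linked(d), ready(c), ready(d)}
3. free(d,c)  →  {at(d), clear(c,d), clear(d,d), clear(f,d), linked(c), linked(d), ready(c)}
optimal plan length = 3; 3 ≤ 4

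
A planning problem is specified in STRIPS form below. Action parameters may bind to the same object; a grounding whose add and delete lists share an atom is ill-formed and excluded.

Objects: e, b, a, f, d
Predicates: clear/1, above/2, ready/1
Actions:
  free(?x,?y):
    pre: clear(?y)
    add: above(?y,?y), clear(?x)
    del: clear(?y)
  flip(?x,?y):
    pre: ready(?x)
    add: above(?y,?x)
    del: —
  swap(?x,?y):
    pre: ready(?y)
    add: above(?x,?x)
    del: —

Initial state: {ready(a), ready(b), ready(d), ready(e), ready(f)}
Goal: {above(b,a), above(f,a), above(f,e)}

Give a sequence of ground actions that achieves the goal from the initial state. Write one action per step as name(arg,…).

flip(e,f); flip(a,b); flip(a,f)

1. flip(e,f)  →  {above(f,e), ready(a), ready(b), ready(d), ready(e), ready(f)}
2. flip(a,b)  →  {above(b,a), above(f,e), ready(a), ready(b), ready(d), ready(e), ready(f)}
3. flip(a,f)  →  {above(b,a), above(f,a), above(f,e), ready(a), ready(b), ready(d), ready(e), ready(f)}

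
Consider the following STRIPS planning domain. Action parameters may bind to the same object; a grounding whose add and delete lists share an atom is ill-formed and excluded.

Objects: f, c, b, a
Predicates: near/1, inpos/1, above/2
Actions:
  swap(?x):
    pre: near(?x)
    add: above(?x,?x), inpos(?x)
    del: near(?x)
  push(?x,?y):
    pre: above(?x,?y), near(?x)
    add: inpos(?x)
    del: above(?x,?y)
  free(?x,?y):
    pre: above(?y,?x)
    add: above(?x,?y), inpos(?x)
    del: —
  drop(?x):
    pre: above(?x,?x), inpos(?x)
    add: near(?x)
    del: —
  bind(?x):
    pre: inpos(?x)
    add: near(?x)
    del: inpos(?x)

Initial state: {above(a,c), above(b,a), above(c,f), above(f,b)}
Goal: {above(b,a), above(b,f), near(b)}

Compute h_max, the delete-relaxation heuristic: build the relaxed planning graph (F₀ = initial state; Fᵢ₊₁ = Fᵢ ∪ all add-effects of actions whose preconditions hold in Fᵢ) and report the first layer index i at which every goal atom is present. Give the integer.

2

F0 = init (4 atoms)
F1 = F0 ∪ {above(a,b), above(b,f), above(c,a), above(f,c), inpos(a), inpos(b), inpos(c), inpos(f)}  (12 atoms)
F2 = F1 ∪ {near(a), near(b), near(c), near(f)}  (16 atoms)
goal ⊆ F2  ⇒  h_max = 2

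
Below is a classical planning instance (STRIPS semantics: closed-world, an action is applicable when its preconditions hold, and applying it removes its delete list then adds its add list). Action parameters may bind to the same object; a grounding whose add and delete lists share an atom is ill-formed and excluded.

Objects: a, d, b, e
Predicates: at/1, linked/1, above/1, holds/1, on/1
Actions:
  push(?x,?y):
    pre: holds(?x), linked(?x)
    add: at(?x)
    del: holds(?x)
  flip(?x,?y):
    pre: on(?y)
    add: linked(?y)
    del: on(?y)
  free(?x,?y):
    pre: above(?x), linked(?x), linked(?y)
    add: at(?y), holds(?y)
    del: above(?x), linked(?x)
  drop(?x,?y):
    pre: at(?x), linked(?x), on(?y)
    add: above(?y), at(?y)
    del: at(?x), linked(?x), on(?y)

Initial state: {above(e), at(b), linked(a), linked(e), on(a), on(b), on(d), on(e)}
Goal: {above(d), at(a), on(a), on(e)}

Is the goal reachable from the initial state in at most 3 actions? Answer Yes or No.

Yes

1. flip(a,b)  →  {above(e), at(b), linked(a), linked(b), linked(e), on(a), on(d), on(e)}
2. free(e,a)  →  {at(a), at(b), holds(a), linked(a), linked(b), on(a), on(d), on(e)}
3. drop(b,d)  →  {above(d), at(a), at(d), holds(a), linked(a), on(a), on(e)}
optimal plan length = 3; 3 ≤ 3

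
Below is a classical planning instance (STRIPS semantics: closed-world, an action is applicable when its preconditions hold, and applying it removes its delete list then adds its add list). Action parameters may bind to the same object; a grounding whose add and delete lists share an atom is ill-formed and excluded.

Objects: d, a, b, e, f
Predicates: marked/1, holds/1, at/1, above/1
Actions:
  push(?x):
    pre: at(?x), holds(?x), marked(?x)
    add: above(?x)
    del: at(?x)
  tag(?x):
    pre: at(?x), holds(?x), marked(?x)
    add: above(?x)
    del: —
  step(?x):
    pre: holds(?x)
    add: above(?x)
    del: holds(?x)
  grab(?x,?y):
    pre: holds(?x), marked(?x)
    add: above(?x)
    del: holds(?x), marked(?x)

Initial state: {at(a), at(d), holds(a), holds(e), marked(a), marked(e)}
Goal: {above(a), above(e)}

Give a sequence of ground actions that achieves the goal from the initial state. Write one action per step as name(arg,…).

push(a); step(e)

1. push(a)  →  {above(a), at(d), holds(a), holds(e), marked(a), marked(e)}
2. step(e)  →  {above(a), above(e), at(d), holds(a), marked(a), marked(e)}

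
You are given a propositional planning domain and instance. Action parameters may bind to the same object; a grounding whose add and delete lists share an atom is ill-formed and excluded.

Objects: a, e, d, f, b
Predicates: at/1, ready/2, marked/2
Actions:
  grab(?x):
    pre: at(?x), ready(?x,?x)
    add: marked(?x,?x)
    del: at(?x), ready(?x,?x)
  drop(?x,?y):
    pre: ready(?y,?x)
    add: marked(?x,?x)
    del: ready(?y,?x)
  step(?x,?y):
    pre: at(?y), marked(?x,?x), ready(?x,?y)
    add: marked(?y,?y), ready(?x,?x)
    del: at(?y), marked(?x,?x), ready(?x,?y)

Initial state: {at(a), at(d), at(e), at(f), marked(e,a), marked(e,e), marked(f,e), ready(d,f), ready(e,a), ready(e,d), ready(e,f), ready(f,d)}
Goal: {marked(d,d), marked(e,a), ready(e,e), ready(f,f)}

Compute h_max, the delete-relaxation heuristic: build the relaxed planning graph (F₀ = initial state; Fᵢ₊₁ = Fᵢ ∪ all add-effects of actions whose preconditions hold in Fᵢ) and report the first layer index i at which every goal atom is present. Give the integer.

F0 = init (12 atoms)
F1 = F0 ∪ {marked(a,a), marked(d,d), marked(f,f), ready(e,e)}  (16 atoms)
F2 = F1 ∪ {ready(d,d), ready(f,f)}  (18 atoms)
goal ⊆ F2  ⇒  h_max = 2

2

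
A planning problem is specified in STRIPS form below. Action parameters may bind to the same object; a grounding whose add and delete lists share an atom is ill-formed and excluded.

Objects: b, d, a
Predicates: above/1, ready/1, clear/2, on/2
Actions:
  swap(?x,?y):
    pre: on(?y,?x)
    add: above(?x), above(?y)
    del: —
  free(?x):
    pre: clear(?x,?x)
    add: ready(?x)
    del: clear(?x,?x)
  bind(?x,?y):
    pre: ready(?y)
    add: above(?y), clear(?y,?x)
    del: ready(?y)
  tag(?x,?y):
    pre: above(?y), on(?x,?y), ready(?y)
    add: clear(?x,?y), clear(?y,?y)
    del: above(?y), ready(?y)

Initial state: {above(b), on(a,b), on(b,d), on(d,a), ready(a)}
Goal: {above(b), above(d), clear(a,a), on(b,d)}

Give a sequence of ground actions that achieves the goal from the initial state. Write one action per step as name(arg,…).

1. swap(d,b)  →  {above(b), above(d), on(a,b), on(b,d), on(d,a), ready(a)}
2. bind(a,a)  →  {above(a), above(b), above(d), clear(a,a), on(a,b), on(b,d), on(d,a)}

swap(d,b); bind(a,a)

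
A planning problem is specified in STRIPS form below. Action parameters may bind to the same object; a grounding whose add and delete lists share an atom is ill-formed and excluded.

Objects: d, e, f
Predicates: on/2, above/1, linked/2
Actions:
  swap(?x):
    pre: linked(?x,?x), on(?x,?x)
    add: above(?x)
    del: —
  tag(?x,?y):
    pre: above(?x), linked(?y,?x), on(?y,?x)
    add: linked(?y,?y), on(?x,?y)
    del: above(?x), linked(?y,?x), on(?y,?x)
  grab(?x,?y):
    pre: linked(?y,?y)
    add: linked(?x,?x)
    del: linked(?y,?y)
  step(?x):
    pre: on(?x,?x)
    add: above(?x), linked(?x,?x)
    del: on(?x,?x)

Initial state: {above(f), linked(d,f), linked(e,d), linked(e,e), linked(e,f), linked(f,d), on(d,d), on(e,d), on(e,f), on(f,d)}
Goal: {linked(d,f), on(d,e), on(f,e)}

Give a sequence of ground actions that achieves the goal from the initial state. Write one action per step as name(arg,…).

1. tag(f,e)  →  {linked(d,f), linked(e,d), linked(e,e), linked(f,d), on(d,d), on(e,d), on(f,d), on(f,e)}
2. step(d)  →  {above(d), linked(d,d), linked(d,f), linked(e,d), linked(e,e), linked(f,d), on(e,d), on(f,d), on(f,e)}
3. tag(d,e)  →  {linked(d,d), linked(d,f), linked(e,e), linked(f,d), on(d,e), on(f,d), on(f,e)}

tag(f,e); step(d); tag(d,e)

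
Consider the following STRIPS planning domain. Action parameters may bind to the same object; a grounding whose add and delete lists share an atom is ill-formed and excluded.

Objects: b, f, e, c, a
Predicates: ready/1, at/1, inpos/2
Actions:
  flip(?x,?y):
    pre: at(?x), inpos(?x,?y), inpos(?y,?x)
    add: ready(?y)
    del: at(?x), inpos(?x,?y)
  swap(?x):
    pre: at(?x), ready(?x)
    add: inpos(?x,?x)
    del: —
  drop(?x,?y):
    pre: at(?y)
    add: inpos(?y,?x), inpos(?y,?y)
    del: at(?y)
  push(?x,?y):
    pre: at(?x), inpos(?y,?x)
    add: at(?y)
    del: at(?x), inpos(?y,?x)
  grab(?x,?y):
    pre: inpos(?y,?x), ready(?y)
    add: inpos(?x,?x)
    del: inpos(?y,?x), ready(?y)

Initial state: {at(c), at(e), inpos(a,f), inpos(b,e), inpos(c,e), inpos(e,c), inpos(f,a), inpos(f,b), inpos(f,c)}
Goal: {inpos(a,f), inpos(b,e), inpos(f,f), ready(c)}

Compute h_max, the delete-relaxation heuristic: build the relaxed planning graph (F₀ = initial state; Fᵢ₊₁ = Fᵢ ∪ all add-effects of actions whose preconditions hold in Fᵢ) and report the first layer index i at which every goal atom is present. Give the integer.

2

F0 = init (9 atoms)
F1 = F0 ∪ {at(b), at(f), inpos(c,a), inpos(c,b), inpos(c,c), inpos(c,f), inpos(e,a), inpos(e,b), inpos(e,e), inpos(e,f), ready(c), ready(e)}  (21 atoms)
F2 = F1 ∪ {at(a), inpos(a,a), inpos(b,a), inpos(b,b), inpos(b,c), inpos(b,f), inpos(f,e), inpos(f,f), ready(a), ready(b), ready(f)}  (32 atoms)
goal ⊆ F2  ⇒  h_max = 2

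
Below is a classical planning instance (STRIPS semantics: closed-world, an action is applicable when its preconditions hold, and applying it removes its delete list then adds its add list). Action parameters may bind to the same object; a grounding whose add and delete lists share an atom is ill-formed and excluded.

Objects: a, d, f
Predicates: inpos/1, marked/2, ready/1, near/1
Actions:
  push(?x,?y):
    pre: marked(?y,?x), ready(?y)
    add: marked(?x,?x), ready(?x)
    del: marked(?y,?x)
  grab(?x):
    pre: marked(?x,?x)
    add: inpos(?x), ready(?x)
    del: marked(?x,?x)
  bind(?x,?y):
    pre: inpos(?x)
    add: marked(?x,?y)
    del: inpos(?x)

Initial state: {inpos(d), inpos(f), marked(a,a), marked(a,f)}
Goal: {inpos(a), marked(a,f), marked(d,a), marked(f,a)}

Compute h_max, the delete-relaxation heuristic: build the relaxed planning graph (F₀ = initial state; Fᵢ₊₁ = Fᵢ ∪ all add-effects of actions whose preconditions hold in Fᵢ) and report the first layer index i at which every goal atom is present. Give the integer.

F0 = init (4 atoms)
F1 = F0 ∪ {inpos(a), marked(d,a), marked(d,d), marked(d,f), marked(f,a), marked(f,d), marked(f,f), ready(a)}  (12 atoms)
goal ⊆ F1  ⇒  h_max = 1

1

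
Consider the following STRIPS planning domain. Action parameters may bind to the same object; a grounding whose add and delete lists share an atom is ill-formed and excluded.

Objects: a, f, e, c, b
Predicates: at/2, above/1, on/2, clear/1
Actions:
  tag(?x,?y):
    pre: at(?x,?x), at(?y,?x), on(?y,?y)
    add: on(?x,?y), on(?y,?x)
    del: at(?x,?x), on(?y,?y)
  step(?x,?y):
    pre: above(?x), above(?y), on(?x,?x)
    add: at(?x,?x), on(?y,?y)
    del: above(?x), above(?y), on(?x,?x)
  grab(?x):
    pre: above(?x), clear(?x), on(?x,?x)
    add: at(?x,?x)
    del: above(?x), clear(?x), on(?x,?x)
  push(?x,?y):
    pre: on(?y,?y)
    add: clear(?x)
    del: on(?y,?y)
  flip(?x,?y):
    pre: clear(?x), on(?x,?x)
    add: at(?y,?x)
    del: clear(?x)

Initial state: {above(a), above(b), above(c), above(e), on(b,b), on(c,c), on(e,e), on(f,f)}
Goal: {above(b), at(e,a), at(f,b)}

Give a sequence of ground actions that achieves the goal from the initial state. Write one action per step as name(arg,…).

1. step(e,a)  →  {above(b), above(c), at(e,e), on(a,a), on(b,b), on(c,c), on(f,f)}
2. push(a,f)  →  {above(b), above(c), at(e,e), clear(a), on(a,a), on(b,b), on(c,c)}
3. push(b,c)  →  {above(b), above(c), at(e,e), clear(a), clear(b), on(a,a), on(b,b)}
4. flip(a,e)  →  {above(b), above(c), at(e,a), at(e,e), clear(b), on(a,a), on(b,b)}
5. flip(b,f)  →  {above(b), above(c), at(e,a), at(e,e), at(f,b), on(a,a), on(b,b)}

step(e,a); push(a,f); push(b,c); flip(a,e); flip(b,f)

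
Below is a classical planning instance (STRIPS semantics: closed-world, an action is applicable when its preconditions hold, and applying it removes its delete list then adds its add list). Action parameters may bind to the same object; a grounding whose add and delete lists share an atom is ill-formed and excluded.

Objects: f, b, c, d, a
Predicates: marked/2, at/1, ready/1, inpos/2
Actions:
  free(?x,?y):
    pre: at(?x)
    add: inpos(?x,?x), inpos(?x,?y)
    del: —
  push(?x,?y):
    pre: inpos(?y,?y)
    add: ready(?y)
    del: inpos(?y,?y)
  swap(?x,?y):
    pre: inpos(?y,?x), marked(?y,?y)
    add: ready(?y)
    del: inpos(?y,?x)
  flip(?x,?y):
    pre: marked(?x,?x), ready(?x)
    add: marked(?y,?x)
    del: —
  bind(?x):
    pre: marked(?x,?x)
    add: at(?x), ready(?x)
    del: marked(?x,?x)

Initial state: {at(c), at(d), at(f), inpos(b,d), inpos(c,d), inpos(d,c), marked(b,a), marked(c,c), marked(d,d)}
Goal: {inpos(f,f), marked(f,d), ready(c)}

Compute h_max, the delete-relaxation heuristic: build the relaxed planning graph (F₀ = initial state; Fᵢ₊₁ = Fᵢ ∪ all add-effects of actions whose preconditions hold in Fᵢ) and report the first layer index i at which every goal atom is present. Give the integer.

2

F0 = init (9 atoms)
F1 = F0 ∪ {inpos(c,a), inpos(c,b), inpos(c,c), inpos(c,f), inpos(d,a), inpos(d,b), inpos(d,d), inpos(d,f), inpos(f,a), inpos(f,b), inpos(f,c), inpos(f,d), inpos(f,f), ready(c), ready(d)}  (24 atoms)
F2 = F1 ∪ {marked(a,c), marked(a,d), marked(b,c), marked(b,d), marked(c,d), marked(d,c), marked(f,c), marked(f,d), ready(f)}  (33 atoms)
goal ⊆ F2  ⇒  h_max = 2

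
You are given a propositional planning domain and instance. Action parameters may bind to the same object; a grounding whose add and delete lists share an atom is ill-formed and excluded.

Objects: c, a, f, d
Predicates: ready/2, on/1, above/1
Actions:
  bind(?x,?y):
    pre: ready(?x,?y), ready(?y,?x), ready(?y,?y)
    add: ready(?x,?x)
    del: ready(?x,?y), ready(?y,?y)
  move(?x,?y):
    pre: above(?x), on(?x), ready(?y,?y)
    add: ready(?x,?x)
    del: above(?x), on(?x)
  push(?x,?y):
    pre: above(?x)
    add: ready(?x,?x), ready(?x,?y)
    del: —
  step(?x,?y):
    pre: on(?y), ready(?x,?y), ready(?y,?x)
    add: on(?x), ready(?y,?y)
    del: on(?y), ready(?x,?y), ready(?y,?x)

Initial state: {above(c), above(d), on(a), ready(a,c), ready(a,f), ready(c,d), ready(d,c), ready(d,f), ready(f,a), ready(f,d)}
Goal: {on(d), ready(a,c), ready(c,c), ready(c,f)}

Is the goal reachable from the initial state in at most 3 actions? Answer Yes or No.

1. push(c,f)  →  {above(c), above(d), on(a), ready(a,c), ready(a,f), ready(c,c), ready(c,d), ready(c,f), ready(d,c), ready(d,f), ready(f,a), ready(f,d)}
2. step(f,a)  →  {above(c), above(d), on(f), ready(a,a), ready(a,c), ready(c,c), ready(c,d), ready(c,f), ready(d,c), ready(d,f), ready(f,d)}
3. step(d,f)  →  {above(c), above(d), on(d), ready(a,a), ready(a,c), ready(c,c), ready(c,d), ready(c,f), ready(d,c), ready(f,f)}
optimal plan length = 3; 3 ≤ 3

Yes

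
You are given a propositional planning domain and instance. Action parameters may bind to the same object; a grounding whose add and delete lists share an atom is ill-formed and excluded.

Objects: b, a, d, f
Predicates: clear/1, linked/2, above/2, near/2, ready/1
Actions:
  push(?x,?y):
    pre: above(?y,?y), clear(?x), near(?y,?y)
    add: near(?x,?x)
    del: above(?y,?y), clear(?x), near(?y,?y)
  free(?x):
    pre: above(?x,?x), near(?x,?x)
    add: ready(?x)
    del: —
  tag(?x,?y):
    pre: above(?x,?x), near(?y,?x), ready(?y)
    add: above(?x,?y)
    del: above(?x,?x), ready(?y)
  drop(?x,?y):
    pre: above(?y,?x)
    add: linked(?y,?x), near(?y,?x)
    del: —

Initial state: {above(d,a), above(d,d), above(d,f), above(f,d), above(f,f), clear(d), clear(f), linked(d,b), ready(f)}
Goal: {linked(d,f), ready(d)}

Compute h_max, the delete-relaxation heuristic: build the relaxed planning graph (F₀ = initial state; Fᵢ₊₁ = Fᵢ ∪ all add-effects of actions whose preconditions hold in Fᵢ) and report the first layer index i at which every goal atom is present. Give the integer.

2

F0 = init (9 atoms)
F1 = F0 ∪ {linked(d,a), linked(d,d), linked(d,f), linked(f,d), linked(f,f), near(d,a), near(d,d), near(d,f), near(f,d), near(f,f)}  (19 atoms)
F2 = F1 ∪ {ready(d)}  (20 atoms)
goal ⊆ F2  ⇒  h_max = 2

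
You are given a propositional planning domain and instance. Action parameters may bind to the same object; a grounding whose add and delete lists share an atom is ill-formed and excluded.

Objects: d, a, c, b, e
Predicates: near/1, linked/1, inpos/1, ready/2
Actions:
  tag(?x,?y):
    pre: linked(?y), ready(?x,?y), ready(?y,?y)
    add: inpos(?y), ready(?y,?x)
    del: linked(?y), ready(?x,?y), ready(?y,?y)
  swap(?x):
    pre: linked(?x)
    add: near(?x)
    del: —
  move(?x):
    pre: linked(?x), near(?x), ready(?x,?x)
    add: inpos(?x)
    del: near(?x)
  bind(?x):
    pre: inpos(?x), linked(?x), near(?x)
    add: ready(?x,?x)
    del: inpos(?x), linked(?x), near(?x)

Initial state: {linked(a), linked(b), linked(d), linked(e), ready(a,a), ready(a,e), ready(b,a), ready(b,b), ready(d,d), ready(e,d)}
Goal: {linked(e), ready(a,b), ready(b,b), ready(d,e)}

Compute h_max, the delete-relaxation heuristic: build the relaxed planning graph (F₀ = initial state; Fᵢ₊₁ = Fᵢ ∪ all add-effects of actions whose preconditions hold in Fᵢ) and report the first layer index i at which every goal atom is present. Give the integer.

1

F0 = init (10 atoms)
F1 = F0 ∪ {inpos(a), inpos(d), near(a), near(b), near(d), near(e), ready(a,b), ready(d,e)}  (18 atoms)
goal ⊆ F1  ⇒  h_max = 1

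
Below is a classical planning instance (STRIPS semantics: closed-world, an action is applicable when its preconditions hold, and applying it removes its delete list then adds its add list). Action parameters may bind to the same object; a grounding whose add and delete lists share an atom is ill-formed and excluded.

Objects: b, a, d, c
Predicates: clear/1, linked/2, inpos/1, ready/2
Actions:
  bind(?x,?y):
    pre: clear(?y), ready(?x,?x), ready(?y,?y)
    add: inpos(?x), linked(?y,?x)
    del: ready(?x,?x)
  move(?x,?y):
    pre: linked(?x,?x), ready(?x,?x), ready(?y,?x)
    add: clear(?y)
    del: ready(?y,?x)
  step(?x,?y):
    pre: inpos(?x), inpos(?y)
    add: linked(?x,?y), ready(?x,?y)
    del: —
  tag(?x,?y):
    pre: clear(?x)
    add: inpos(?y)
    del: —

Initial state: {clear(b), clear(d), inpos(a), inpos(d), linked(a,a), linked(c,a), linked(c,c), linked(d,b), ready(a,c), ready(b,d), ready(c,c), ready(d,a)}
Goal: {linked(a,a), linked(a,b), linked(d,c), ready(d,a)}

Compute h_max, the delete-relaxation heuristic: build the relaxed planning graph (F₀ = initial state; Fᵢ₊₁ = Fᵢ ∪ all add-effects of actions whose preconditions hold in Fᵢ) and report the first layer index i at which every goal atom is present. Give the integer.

F0 = init (12 atoms)
F1 = F0 ∪ {clear(a), clear(c), inpos(b), inpos(c), linked(a,d), linked(d,a), linked(d,d), ready(a,a), ready(a,d), ready(d,d)}  (22 atoms)
F2 = F1 ∪ {linked(a,b), linked(a,c), linked(b,a), linked(b,b), linked(b,c), linked(b,d), linked(c,b), linked(c,d), linked(d,c), ready(a,b), ready(b,a), ready(b,b), ready(b,c), ready(c,a), ready(c,b), ready(c,d), ready(d,b), ready(d,c)}  (40 atoms)
goal ⊆ F2  ⇒  h_max = 2

2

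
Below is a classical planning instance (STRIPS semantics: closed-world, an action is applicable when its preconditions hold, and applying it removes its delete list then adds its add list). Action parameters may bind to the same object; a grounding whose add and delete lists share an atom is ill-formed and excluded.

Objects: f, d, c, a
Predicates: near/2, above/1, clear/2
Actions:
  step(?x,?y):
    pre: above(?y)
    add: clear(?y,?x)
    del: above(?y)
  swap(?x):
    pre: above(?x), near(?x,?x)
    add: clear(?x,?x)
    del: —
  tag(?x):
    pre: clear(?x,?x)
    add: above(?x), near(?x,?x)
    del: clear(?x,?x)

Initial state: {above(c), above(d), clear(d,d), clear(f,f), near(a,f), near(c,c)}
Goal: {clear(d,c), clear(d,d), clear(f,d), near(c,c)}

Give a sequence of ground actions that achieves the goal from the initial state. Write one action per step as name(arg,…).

1. step(c,d)  →  {above(c), clear(d,c), clear(d,d), clear(f,f), near(a,f), near(c,c)}
2. tag(f)  →  {above(c), above(f), clear(d,c), clear(d,d), near(a,f), near(c,c), near(f,f)}
3. step(d,f)  →  {above(c), clear(d,c), clear(d,d), clear(f,d), near(a,f), near(c,c), near(f,f)}

step(c,d); tag(f); step(d,f)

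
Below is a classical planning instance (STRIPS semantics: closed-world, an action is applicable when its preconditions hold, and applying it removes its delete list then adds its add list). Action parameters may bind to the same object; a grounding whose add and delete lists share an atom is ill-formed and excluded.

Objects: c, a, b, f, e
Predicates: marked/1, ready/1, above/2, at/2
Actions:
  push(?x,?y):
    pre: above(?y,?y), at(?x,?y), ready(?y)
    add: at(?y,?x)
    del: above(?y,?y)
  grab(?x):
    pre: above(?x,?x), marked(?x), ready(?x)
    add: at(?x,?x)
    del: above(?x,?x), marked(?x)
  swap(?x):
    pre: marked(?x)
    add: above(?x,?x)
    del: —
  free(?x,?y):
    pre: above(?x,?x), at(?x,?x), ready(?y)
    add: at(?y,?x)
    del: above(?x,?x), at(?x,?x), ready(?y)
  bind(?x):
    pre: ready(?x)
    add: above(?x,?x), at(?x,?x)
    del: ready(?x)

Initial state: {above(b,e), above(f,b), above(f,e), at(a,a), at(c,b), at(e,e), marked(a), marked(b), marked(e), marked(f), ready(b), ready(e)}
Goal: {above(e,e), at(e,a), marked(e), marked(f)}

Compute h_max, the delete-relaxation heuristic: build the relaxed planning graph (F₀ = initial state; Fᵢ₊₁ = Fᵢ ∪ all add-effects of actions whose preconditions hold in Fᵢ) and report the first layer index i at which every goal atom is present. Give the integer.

F0 = init (12 atoms)
F1 = F0 ∪ {above(a,a), above(b,b), above(e,e), above(f,f), at(b,b)}  (17 atoms)
F2 = F1 ∪ {at(b,a), at(b,c), at(b,e), at(e,a), at(e,b)}  (22 atoms)
goal ⊆ F2  ⇒  h_max = 2

2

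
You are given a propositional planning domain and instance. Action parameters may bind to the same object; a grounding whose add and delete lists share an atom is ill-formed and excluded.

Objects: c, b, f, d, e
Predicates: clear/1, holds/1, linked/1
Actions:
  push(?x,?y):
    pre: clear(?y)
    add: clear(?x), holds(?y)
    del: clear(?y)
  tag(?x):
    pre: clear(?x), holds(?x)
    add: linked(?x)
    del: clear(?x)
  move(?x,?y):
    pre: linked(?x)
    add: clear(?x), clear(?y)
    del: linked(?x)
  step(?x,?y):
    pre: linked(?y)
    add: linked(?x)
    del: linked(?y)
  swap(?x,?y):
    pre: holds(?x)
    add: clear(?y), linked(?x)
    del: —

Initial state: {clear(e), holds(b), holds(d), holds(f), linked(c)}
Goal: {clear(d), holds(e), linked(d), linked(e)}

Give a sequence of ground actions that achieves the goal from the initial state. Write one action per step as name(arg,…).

push(c,e); step(d,c); swap(e,d)

1. push(c,e)  →  {clear(c), holds(b), holds(d), holds(e), holds(f), linked(c)}
2. step(d,c)  →  {clear(c), holds(b), holds(d), holds(e), holds(f), linked(d)}
3. swap(e,d)  →  {clear(c), clear(d), holds(b), holds(d), holds(e), holds(f), linked(d), linked(e)}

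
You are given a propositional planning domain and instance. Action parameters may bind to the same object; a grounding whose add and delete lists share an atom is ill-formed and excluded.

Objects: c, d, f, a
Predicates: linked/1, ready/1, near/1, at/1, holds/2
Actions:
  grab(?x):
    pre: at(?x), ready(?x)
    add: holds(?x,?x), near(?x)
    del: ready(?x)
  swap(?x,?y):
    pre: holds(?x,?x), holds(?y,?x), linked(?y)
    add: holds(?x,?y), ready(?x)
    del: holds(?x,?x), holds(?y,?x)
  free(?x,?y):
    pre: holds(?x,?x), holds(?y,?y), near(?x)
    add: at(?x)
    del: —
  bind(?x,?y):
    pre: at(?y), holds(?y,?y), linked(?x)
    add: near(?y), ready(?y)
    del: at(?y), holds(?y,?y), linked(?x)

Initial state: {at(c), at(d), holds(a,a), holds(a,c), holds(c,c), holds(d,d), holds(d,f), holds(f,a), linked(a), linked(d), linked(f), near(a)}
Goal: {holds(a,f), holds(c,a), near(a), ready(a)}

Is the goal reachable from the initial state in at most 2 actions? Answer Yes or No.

Yes

1. swap(c,a)  →  {at(c), at(d), holds(a,a), holds(c,a), holds(d,d), holds(d,f), holds(f,a), linked(a), linked(d), linked(f), near(a), ready(c)}
2. swap(a,f)  →  {at(c), at(d), holds(a,f), holds(c,a), holds(d,d), holds(d,f), linked(a), linked(d), linked(f), near(a), ready(a), ready(c)}
optimal plan length = 2; 2 ≤ 2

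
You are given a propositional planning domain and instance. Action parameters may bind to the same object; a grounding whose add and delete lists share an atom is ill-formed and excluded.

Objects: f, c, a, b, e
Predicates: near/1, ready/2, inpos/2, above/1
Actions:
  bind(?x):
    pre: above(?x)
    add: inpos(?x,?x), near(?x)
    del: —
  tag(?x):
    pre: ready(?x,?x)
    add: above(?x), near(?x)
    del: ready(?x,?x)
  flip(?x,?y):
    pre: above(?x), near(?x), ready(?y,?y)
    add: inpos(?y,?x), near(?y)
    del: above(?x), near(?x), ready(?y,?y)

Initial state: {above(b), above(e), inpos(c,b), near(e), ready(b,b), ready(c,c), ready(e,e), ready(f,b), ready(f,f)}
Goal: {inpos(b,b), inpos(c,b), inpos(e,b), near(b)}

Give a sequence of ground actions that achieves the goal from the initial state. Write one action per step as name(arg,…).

1. bind(b)  →  {above(b), above(e), inpos(b,b), inpos(c,b), near(b), near(e), ready(b,b), ready(c,c), ready(e,e), ready(f,b), ready(f,f)}
2. flip(b,e)  →  {above(e), inpos(b,b), inpos(c,b), inpos(e,b), near(e), ready(b,b), ready(c,c), ready(f,b), ready(f,f)}
3. tag(b)  →  {above(b), above(e), inpos(b,b), inpos(c,b), inpos(e,b), near(b), near(e), ready(c,c), ready(f,b), ready(f,f)}

bind(b); flip(b,e); tag(b)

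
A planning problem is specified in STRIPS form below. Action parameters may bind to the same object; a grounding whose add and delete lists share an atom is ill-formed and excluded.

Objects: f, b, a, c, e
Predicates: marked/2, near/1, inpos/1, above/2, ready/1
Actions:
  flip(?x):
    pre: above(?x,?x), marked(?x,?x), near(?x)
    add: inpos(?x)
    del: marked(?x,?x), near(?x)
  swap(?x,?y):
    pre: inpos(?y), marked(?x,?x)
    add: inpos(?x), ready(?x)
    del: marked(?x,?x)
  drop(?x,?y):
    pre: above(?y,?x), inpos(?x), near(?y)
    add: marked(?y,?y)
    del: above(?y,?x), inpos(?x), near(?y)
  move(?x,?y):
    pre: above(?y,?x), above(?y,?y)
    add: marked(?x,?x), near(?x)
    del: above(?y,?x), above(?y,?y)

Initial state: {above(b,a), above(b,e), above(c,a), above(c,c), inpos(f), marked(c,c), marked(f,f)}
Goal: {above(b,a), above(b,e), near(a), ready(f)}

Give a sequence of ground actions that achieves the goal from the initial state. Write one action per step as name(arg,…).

1. swap(f,f)  →  {above(b,a), above(b,e), above(c,a), above(c,c), inpos(f), marked(c,c), ready(f)}
2. move(a,c)  →  {above(b,a), above(b,e), inpos(f), marked(a,a), marked(c,c), near(a), ready(f)}

swap(f,f); move(a,c)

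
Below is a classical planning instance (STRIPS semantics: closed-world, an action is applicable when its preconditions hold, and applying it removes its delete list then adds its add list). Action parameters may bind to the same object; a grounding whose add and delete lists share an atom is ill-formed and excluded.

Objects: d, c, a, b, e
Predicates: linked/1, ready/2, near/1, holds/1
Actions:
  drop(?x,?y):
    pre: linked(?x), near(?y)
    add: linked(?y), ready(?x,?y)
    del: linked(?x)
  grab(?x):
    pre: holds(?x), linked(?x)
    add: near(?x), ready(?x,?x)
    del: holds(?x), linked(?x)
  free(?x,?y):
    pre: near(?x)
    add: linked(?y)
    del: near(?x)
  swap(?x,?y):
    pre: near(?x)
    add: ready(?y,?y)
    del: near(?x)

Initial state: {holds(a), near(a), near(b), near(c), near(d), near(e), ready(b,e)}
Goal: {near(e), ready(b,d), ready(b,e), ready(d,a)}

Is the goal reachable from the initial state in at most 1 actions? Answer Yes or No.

1. free(c,b)  →  {holds(a), linked(b), near(a), near(b), near(d), near(e), ready(b,e)}
2. drop(b,d)  →  {holds(a), linked(d), near(a), near(b), near(d), near(e), ready(b,d), ready(b,e)}
3. drop(d,a)  →  {holds(a), linked(a), near(a), near(b), near(d), near(e), ready(b,d), ready(b,e), ready(d,a)}
optimal plan length = 3; 3 > 1

No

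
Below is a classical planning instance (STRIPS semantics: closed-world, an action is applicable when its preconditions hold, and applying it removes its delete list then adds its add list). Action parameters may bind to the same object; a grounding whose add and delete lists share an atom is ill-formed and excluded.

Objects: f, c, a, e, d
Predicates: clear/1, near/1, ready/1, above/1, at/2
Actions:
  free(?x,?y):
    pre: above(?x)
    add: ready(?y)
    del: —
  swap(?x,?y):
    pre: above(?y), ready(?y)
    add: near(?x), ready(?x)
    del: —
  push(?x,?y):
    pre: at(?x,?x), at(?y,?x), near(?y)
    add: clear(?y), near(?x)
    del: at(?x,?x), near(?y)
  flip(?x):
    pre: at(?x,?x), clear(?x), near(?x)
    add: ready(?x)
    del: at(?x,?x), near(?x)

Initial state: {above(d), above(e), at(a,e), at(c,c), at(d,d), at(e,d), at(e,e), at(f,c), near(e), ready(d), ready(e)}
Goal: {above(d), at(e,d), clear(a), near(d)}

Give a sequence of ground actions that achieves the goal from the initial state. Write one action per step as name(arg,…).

swap(a,e); swap(d,e); push(e,a)

1. swap(a,e)  →  {above(d), above(e), at(a,e), at(c,c), at(d,d), at(e,d), at(e,e), at(f,c), near(a), near(e), ready(a), ready(d), ready(e)}
2. swap(d,e)  →  {above(d), above(e), at(a,e), at(c,c), at(d,d), at(e,d), at(e,e), at(f,c), near(a), near(d), near(e), ready(a), ready(d), ready(e)}
3. push(e,a)  →  {above(d), above(e), at(a,e), at(c,c), at(d,d), at(e,d), at(f,c), clear(a), near(d), near(e), ready(a), ready(d), ready(e)}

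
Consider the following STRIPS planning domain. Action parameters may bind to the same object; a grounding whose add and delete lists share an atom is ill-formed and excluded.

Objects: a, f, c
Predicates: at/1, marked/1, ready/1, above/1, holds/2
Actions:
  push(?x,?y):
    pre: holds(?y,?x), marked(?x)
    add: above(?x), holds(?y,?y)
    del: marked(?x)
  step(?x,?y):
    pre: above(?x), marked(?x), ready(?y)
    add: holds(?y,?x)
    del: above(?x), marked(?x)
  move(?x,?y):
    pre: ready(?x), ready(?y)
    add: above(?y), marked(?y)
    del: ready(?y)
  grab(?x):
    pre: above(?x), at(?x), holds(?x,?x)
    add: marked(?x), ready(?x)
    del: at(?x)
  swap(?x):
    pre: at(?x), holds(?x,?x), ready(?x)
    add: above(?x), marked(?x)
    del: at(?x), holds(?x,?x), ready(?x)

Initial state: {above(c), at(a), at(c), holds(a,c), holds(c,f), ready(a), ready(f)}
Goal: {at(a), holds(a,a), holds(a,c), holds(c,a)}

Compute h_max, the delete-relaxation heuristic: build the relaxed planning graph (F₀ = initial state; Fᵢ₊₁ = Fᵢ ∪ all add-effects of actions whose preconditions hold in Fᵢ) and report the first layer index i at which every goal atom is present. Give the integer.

4

F0 = init (7 atoms)
F1 = F0 ∪ {above(a), above(f), marked(a), marked(f)}  (11 atoms)
F2 = F1 ∪ {holds(a,a), holds(a,f), holds(c,c), holds(f,a), holds(f,f)}  (16 atoms)
F3 = F2 ∪ {marked(c), ready(c)}  (18 atoms)
F4 = F3 ∪ {holds(c,a), holds(f,c)}  (20 atoms)
goal ⊆ F4  ⇒  h_max = 4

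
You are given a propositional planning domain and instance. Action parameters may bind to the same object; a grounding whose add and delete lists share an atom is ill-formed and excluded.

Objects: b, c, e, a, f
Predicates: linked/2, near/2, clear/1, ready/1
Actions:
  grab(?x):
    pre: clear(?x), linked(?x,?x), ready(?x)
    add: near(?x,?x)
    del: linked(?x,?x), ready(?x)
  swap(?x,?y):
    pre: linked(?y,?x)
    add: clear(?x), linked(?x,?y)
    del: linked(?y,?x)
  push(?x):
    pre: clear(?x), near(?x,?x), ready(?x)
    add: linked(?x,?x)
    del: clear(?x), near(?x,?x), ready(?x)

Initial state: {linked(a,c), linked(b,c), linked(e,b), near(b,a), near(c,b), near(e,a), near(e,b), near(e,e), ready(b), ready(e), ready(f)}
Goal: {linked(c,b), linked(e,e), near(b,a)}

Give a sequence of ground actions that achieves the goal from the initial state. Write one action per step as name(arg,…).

1. swap(b,e)  →  {clear(b), linked(a,c), linked(b,c), linked(b,e), near(b,a), near(c,b), near(e,a), near(e,b), near(e,e), ready(b), ready(e), ready(f)}
2. swap(c,b)  →  {clear(b), clear(c), linked(a,c), linked(b,e), linked(c,b), near(b,a), near(c,b), near(e,a), near(e,b), near(e,e), ready(b), ready(e), ready(f)}
3. swap(e,b)  →  {clear(b), clear(c), clear(e), linked(a,c), linked(c,b), linked(e,b), near(b,a), near(c,b), near(e,a), near(e,b), near(e,e), ready(b), ready(e), ready(f)}
4. push(e)  →  {clear(b), clear(c), linked(a,c), linked(c,b), linked(e,b), linked(e,e), near(b,a), near(c,b), near(e,a), near(e,b), ready(b), ready(f)}

swap(b,e); swap(c,b); swap(e,b); push(e)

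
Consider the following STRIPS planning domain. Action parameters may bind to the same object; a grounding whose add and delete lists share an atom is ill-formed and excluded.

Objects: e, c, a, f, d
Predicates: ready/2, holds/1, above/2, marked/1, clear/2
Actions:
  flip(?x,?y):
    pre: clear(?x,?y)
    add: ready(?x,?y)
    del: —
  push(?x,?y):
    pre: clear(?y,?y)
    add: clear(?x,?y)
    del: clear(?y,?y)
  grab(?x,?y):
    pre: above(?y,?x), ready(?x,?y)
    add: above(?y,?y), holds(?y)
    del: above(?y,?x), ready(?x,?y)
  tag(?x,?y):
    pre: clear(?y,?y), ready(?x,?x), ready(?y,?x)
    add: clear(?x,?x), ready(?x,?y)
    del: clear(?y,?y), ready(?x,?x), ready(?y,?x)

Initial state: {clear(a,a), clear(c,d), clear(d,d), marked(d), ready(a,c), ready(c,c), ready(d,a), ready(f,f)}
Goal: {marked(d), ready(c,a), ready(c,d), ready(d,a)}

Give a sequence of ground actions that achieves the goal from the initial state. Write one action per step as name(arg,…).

flip(c,d); tag(c,a)

1. flip(c,d)  →  {clear(a,a), clear(c,d), clear(d,d), marked(d), ready(a,c), ready(c,c), ready(c,d), ready(d,a), ready(f,f)}
2. tag(c,a)  →  {clear(c,c), clear(c,d), clear(d,d), marked(d), ready(c,a), ready(c,d), ready(d,a), ready(f,f)}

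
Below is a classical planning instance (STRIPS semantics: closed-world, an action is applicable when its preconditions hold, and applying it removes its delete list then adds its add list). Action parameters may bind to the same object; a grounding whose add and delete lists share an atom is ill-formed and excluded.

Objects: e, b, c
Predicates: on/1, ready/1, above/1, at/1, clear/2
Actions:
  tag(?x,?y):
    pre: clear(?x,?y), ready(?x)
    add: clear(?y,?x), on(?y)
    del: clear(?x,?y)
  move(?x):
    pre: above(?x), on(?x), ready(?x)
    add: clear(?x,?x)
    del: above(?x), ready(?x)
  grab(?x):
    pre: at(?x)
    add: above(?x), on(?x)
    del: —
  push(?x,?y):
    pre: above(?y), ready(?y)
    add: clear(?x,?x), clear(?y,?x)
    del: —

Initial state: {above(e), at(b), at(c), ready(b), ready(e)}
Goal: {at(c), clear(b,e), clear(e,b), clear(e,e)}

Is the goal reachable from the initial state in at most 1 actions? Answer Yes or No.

No

1. grab(b)  →  {above(b), above(e), at(b), at(c), on(b), ready(b), ready(e)}
2. push(e,b)  →  {above(b), above(e), at(b), at(c), clear(b,e), clear(e,e), on(b), ready(b), ready(e)}
3. push(b,e)  →  {above(b), above(e), at(b), at(c), clear(b,b), clear(b,e), clear(e,b), clear(e,e), on(b), ready(b), ready(e)}
optimal plan length = 3; 3 > 1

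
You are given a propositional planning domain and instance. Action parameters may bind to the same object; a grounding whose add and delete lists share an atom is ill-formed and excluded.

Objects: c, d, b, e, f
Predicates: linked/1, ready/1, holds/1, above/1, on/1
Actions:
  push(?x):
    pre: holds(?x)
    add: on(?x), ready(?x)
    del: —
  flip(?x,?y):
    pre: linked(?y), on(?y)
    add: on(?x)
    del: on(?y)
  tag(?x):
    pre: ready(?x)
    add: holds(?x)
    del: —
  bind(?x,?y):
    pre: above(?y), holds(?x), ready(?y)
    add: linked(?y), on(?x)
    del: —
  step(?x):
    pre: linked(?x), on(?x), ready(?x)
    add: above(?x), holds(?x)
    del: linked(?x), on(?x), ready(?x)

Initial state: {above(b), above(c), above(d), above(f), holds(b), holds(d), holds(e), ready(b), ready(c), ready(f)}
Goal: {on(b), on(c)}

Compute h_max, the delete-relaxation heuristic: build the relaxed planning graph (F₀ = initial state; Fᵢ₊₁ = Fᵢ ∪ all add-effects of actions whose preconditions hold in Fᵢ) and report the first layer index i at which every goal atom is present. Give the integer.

2

F0 = init (10 atoms)
F1 = F0 ∪ {holds(c), holds(f), linked(b), linked(c), linked(f), on(b), on(d), on(e), ready(d), ready(e)}  (20 atoms)
F2 = F1 ∪ {linked(d), on(c), on(f)}  (23 atoms)
goal ⊆ F2  ⇒  h_max = 2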